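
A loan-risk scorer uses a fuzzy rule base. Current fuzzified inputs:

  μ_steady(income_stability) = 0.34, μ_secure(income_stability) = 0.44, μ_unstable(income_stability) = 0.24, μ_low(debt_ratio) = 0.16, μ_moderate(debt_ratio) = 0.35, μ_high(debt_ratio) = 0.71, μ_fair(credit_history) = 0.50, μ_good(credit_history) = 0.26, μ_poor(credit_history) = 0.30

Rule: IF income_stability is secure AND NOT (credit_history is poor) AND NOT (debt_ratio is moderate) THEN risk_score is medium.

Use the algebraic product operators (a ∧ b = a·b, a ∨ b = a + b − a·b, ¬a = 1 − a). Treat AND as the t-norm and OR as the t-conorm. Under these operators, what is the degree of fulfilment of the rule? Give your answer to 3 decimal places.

0.200

firing strength: secure=0.44, ¬poor=1−0.30=0.70, ¬moderate=1−0.35=0.65; AND[a·b] → w = 0.2002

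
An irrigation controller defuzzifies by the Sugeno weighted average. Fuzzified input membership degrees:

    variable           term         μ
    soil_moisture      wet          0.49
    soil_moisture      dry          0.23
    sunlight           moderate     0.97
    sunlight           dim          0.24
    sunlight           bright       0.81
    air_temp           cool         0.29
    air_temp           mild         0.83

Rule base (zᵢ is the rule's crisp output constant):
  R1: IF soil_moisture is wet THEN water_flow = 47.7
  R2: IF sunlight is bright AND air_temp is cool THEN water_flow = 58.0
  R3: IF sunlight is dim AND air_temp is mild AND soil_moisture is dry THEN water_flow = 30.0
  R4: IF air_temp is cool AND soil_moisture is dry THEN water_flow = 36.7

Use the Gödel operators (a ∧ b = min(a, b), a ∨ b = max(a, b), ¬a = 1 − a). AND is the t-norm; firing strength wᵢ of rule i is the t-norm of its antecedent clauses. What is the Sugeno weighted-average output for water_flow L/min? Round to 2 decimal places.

44.79

R1 (z=47.7): wet=0.49 → w = 0.49
R2 (z=58.0): bright=0.81, cool=0.29; AND[min(a, b)] → w = 0.29
R3 (z=30.0): dim=0.24, mild=0.83, dry=0.23; AND[min(a, b)] → w = 0.23
R4 (z=36.7): cool=0.29, dry=0.23; AND[min(a, b)] → w = 0.23
Weighted average = (0.49·47.7 + 0.29·58.0 + 0.23·30.0 + 0.23·36.7) / (0.49 + 0.29 + 0.23 + 0.23)
  = 55.5340 / 1.2400 = 44.79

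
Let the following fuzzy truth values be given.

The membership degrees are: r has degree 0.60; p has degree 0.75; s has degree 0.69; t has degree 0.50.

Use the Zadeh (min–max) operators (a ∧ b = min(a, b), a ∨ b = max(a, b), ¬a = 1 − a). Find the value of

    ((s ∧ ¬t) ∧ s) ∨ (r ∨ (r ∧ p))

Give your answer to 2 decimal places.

¬t = 1 − 0.50 = 0.50
s ∧ ¬t = min(a, b) on (0.69, 0.50) = 0.50
(s ∧ ¬t) ∧ s = min(a, b) on (0.50, 0.69) = 0.50
r ∧ p = min(a, b) on (0.60, 0.75) = 0.60
r ∨ (r ∧ p) = max(a, b) on (0.60, 0.60) = 0.60
((s ∧ ¬t) ∧ s) ∨ (r ∨ (r ∧ p)) = max(a, b) on (0.50, 0.60) = 0.60

0.60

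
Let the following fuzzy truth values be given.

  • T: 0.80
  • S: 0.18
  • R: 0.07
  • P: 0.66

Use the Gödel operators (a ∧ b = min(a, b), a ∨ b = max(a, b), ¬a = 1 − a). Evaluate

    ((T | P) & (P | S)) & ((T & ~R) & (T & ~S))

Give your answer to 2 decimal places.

T | P = max(a, b) on (0.80, 0.66) = 0.80
P | S = max(a, b) on (0.66, 0.18) = 0.66
(T | P) & (P | S) = min(a, b) on (0.80, 0.66) = 0.66
~R = 1 − 0.07 = 0.93
T & ~R = min(a, b) on (0.80, 0.93) = 0.80
~S = 1 − 0.18 = 0.82
T & ~S = min(a, b) on (0.80, 0.82) = 0.80
(T & ~R) & (T & ~S) = min(a, b) on (0.80, 0.80) = 0.80
((T | P) & (P | S)) & ((T & ~R) & (T & ~S)) = min(a, b) on (0.66, 0.80) = 0.66

0.66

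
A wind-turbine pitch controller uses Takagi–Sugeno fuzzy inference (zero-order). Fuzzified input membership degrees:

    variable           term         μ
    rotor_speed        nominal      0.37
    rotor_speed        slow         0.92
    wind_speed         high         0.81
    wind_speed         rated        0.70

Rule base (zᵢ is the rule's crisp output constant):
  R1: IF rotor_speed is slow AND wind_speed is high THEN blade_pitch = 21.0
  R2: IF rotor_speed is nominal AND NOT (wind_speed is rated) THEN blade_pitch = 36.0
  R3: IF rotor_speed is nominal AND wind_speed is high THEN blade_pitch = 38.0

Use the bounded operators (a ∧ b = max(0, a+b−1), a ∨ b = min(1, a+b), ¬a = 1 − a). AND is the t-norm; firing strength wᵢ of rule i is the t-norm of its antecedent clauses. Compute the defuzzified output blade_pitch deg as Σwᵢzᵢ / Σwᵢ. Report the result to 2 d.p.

24.36

R1 (z=21.0): slow=0.92, high=0.81; AND[max(0, a+b−1)] → w = 0.73
R2 (z=36.0): nominal=0.37, ¬rated=1−0.70=0.30; AND[max(0, a+b−1)] → w = 0.00
R3 (z=38.0): nominal=0.37, high=0.81; AND[max(0, a+b−1)] → w = 0.18
Weighted average = (0.73·21.0 + 0.00·36.0 + 0.18·38.0) / (0.73 + 0.00 + 0.18)
  = 22.1700 / 0.9100 = 24.36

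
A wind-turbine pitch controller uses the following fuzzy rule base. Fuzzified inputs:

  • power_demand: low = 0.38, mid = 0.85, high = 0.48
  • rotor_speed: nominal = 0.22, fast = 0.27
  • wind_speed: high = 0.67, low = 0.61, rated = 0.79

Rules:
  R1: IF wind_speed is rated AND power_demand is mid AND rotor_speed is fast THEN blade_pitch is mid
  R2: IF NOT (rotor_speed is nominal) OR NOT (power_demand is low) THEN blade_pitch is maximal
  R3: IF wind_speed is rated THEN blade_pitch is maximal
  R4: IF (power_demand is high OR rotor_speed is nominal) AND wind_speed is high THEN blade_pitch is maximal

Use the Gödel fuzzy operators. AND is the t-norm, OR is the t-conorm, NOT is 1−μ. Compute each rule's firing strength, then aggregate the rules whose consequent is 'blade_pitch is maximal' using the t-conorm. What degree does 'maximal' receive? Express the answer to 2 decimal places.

R1: rated=0.79, mid=0.85, fast=0.27; AND[min(a, b)] → w = 0.27
R2: ¬nominal=1−0.22=0.78, ¬low=1−0.38=0.62; OR[max(a, b)] → w = 0.78
R3: rated=0.79 → w = 0.79
R4: (high=0.48 OR nominal=0.22) = 0.48; AND[min(a, b)] with high=0.67 → w = 0.48
Rules with consequent 'maximal': {R2, R3, R4} → strengths 0.78, 0.79, 0.48
Aggregate via t-conorm [max(a, b)]: 0.79

0.79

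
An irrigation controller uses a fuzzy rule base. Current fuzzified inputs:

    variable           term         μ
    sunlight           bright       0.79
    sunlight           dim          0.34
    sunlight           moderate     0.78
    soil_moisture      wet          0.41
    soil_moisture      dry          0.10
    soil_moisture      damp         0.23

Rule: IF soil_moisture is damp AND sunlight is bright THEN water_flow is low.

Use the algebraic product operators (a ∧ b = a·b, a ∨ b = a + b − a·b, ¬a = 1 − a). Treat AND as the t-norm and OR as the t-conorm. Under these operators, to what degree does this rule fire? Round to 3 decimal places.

firing strength: damp=0.23, bright=0.79; AND[a·b] → w = 0.1817

0.182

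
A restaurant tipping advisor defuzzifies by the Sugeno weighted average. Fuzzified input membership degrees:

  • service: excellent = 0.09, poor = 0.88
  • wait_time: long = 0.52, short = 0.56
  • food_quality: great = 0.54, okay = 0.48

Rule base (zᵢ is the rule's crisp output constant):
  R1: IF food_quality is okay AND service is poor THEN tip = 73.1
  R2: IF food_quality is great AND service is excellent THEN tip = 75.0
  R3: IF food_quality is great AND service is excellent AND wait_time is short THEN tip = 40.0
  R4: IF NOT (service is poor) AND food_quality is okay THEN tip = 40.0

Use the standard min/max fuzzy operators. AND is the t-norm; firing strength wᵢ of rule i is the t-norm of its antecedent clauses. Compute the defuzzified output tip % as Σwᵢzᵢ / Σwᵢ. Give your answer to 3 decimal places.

R1 (z=73.1): okay=0.48, poor=0.88; AND[min(a, b)] → w = 0.48
R2 (z=75.0): great=0.54, excellent=0.09; AND[min(a, b)] → w = 0.09
R3 (z=40.0): great=0.54, excellent=0.09, short=0.56; AND[min(a, b)] → w = 0.09
R4 (z=40.0): ¬poor=1−0.88=0.12, okay=0.48; AND[min(a, b)] → w = 0.12
Weighted average = (0.48·73.1 + 0.09·75.0 + 0.09·40.0 + 0.12·40.0) / (0.48 + 0.09 + 0.09 + 0.12)
  = 50.2380 / 0.7800 = 64.408

64.408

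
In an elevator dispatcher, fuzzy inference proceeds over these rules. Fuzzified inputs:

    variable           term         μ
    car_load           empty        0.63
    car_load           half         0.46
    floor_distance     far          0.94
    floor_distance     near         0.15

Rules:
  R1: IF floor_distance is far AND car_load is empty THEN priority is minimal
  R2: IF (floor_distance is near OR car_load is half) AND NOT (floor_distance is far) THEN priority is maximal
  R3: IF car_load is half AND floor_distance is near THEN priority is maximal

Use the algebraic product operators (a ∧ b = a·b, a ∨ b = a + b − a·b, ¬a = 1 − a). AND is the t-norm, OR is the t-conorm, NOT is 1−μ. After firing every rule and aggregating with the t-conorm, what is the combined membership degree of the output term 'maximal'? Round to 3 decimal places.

R1: far=0.94, empty=0.63; AND[a·b] → w = 0.5922
R2: (near=0.15 OR half=0.46) = 0.5410; AND[a·b] with ¬far=1−0.94=0.06 → w = 0.0325
R3: half=0.46, near=0.15; AND[a·b] → w = 0.0690
Rules with consequent 'maximal': {R2, R3} → strengths 0.0325, 0.0690
Aggregate via t-conorm [a + b − a·b]: 0.0992

0.099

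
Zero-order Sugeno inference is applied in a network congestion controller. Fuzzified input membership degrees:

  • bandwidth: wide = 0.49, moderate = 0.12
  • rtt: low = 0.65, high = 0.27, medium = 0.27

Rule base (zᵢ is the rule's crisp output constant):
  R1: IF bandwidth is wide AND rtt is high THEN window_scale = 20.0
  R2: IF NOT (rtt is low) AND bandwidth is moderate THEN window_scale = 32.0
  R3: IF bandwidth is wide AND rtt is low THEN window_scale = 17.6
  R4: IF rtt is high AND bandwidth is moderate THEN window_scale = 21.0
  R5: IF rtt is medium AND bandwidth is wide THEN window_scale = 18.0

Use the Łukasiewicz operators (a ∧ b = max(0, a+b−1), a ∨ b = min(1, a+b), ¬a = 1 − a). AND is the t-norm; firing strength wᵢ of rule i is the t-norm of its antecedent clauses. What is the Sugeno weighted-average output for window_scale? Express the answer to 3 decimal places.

17.600

R1 (z=20.0): wide=0.49, high=0.27; AND[max(0, a+b−1)] → w = 0.00
R2 (z=32.0): ¬low=1−0.65=0.35, moderate=0.12; AND[max(0, a+b−1)] → w = 0.00
R3 (z=17.6): wide=0.49, low=0.65; AND[max(0, a+b−1)] → w = 0.14
R4 (z=21.0): high=0.27, moderate=0.12; AND[max(0, a+b−1)] → w = 0.00
R5 (z=18.0): medium=0.27, wide=0.49; AND[max(0, a+b−1)] → w = 0.00
Weighted average = (0.00·20.0 + 0.00·32.0 + 0.14·17.6 + 0.00·21.0 + 0.00·18.0) / (0.00 + 0.00 + 0.14 + 0.00 + 0.00)
  = 2.4640 / 0.1400 = 17.600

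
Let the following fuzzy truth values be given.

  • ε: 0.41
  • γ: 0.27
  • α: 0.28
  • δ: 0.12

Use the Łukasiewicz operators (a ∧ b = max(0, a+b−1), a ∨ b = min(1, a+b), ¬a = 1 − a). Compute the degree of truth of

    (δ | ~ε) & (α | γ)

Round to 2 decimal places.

0.26

~ε = 1 − 0.41 = 0.59
δ | ~ε = min(1, a+b) on (0.12, 0.59) = 0.71
α | γ = min(1, a+b) on (0.28, 0.27) = 0.55
(δ | ~ε) & (α | γ) = max(0, a+b−1) on (0.71, 0.55) = 0.26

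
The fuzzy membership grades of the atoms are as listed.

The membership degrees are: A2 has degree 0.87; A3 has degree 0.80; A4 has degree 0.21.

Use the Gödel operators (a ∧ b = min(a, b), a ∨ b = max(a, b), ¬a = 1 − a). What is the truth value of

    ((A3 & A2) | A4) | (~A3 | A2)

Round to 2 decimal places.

0.87

A3 & A2 = min(a, b) on (0.80, 0.87) = 0.80
(A3 & A2) | A4 = max(a, b) on (0.80, 0.21) = 0.80
~A3 = 1 − 0.80 = 0.20
~A3 | A2 = max(a, b) on (0.20, 0.87) = 0.87
((A3 & A2) | A4) | (~A3 | A2) = max(a, b) on (0.80, 0.87) = 0.87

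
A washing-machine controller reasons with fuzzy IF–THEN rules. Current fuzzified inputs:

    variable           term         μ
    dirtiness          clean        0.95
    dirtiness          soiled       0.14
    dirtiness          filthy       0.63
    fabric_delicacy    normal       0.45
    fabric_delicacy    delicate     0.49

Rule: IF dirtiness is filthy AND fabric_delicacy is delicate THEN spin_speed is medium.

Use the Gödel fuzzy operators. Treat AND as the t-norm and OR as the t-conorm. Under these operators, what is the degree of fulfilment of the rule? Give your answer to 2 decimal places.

firing strength: filthy=0.63, delicate=0.49; AND[min(a, b)] → w = 0.49

0.49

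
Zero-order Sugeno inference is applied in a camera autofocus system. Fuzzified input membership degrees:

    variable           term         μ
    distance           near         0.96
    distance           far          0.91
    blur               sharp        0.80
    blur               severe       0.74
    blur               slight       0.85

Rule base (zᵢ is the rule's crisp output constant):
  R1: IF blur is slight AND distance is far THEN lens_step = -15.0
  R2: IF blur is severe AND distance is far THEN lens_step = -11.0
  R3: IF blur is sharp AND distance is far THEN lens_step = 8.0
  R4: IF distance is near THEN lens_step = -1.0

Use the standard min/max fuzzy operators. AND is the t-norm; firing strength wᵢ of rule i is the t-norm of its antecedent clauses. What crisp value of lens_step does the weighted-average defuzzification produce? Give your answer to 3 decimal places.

R1 (z=-15.0): slight=0.85, far=0.91; AND[min(a, b)] → w = 0.85
R2 (z=-11.0): severe=0.74, far=0.91; AND[min(a, b)] → w = 0.74
R3 (z=8.0): sharp=0.80, far=0.91; AND[min(a, b)] → w = 0.80
R4 (z=-1.0): near=0.96 → w = 0.96
Weighted average = (0.85·-15.0 + 0.74·-11.0 + 0.80·8.0 + 0.96·-1.0) / (0.85 + 0.74 + 0.80 + 0.96)
  = -15.4500 / 3.3500 = -4.612

-4.612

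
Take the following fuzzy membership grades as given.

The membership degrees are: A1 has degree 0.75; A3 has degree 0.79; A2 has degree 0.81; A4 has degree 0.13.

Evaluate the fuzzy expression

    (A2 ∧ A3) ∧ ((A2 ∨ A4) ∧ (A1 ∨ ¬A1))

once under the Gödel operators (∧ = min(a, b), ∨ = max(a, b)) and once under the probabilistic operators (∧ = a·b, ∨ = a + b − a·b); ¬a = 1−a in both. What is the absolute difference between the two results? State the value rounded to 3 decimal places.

Under Gödel:
  A2 ∧ A3 = min(a, b) on (0.81, 0.79) = 0.79
  A2 ∨ A4 = max(a, b) on (0.81, 0.13) = 0.81
  ¬A1 = 1 − 0.75 = 0.25
  A1 ∨ ¬A1 = max(a, b) on (0.75, 0.25) = 0.75
  (A2 ∨ A4) ∧ (A1 ∨ ¬A1) = min(a, b) on (0.81, 0.75) = 0.75
  (A2 ∧ A3) ∧ ((A2 ∨ A4) ∧ (A1 ∨ ¬A1)) = min(a, b) on (0.79, 0.75) = 0.75
  → value = 0.7500
Under probabilistic:
  A2 ∧ A3 = a·b on (0.8100, 0.7900) = 0.6399
  A2 ∨ A4 = a + b − a·b on (0.8100, 0.1300) = 0.8347
  ¬A1 = 1 − 0.7500 = 0.2500
  A1 ∨ ¬A1 = a + b − a·b on (0.7500, 0.2500) = 0.8125
  (A2 ∨ A4) ∧ (A1 ∨ ¬A1) = a·b on (0.8347, 0.8125) = 0.6782
  (A2 ∧ A3) ∧ ((A2 ∨ A4) ∧ (A1 ∨ ¬A1)) = a·b on (0.6399, 0.6782) = 0.4340
  → value = 0.4340
|0.7500 − 0.4340| = 0.316

0.316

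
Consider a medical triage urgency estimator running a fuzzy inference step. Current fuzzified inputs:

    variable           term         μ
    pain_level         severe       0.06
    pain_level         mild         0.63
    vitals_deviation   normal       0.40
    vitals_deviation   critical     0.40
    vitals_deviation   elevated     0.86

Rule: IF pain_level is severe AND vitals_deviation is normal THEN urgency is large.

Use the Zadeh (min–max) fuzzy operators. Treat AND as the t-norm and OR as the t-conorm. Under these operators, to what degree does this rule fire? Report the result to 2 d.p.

firing strength: severe=0.06, normal=0.40; AND[min(a, b)] → w = 0.06

0.06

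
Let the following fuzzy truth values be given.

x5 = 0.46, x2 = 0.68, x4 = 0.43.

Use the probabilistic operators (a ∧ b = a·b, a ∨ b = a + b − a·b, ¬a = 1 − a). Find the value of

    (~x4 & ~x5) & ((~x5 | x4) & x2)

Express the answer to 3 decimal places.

~x4 = 1 − 0.4300 = 0.5700
~x5 = 1 − 0.4600 = 0.5400
~x4 & ~x5 = a·b on (0.5700, 0.5400) = 0.3078
~x5 = 1 − 0.4600 = 0.5400
~x5 | x4 = a + b − a·b on (0.5400, 0.4300) = 0.7378
(~x5 | x4) & x2 = a·b on (0.7378, 0.6800) = 0.5017
(~x4 & ~x5) & ((~x5 | x4) & x2) = a·b on (0.3078, 0.5017) = 0.1544

0.154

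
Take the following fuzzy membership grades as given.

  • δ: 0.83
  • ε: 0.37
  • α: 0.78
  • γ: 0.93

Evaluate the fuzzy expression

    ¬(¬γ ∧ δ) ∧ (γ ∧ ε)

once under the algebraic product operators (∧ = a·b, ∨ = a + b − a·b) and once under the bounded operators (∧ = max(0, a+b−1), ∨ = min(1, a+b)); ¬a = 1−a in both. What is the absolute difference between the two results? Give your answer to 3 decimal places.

0.024

Under algebraic product:
  ¬γ = 1 − 0.9300 = 0.0700
  ¬γ ∧ δ = a·b on (0.0700, 0.8300) = 0.0581
  ¬(¬γ ∧ δ) = 1 − 0.0581 = 0.9419
  γ ∧ ε = a·b on (0.9300, 0.3700) = 0.3441
  ¬(¬γ ∧ δ) ∧ (γ ∧ ε) = a·b on (0.9419, 0.3441) = 0.3241
  → value = 0.3241
Under bounded:
  ¬γ = 1 − 0.93 = 0.07
  ¬γ ∧ δ = max(0, a+b−1) on (0.07, 0.83) = 0.00
  ¬(¬γ ∧ δ) = 1 − 0.00 = 1.00
  γ ∧ ε = max(0, a+b−1) on (0.93, 0.37) = 0.30
  ¬(¬γ ∧ δ) ∧ (γ ∧ ε) = max(0, a+b−1) on (1.00, 0.30) = 0.30
  → value = 0.3000
|0.3241 − 0.3000| = 0.024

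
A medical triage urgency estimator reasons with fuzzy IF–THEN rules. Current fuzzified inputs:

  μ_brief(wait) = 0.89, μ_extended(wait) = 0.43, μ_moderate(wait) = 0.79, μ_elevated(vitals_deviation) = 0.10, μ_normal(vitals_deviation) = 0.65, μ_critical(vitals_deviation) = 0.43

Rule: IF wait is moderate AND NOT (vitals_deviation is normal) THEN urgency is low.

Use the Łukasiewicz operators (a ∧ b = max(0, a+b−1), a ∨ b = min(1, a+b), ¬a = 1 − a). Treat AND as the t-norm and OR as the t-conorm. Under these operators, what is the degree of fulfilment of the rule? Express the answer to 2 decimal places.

firing strength: moderate=0.79, ¬normal=1−0.65=0.35; AND[max(0, a+b−1)] → w = 0.14

0.14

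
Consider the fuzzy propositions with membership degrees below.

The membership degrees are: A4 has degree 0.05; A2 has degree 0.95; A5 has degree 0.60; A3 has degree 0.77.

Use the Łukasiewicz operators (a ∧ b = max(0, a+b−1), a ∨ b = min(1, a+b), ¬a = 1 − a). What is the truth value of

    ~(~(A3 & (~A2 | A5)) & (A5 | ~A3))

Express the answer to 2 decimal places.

~A2 = 1 − 0.95 = 0.05
~A2 | A5 = min(1, a+b) on (0.05, 0.60) = 0.65
A3 & (~A2 | A5) = max(0, a+b−1) on (0.77, 0.65) = 0.42
~(A3 & (~A2 | A5)) = 1 − 0.42 = 0.58
~A3 = 1 − 0.77 = 0.23
A5 | ~A3 = min(1, a+b) on (0.60, 0.23) = 0.83
~(A3 & (~A2 | A5)) & (A5 | ~A3) = max(0, a+b−1) on (0.58, 0.83) = 0.41
~(~(A3 & (~A2 | A5)) & (A5 | ~A3)) = 1 − 0.41 = 0.59

0.59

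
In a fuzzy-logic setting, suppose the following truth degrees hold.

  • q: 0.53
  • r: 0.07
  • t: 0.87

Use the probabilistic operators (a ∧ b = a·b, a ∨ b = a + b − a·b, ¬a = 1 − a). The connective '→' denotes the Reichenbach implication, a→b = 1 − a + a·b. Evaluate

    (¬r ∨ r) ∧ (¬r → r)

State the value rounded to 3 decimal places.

0.126

¬r = 1 − 0.0700 = 0.9300
¬r ∨ r = a + b − a·b on (0.9300, 0.0700) = 0.9349
¬r = 1 − 0.0700 = 0.9300
¬r → r  [Reichenbach: 1 − a + a·b] with a=0.9300, b=0.0700 → 0.1351
(¬r ∨ r) ∧ (¬r → r) = a·b on (0.9349, 0.1351) = 0.1263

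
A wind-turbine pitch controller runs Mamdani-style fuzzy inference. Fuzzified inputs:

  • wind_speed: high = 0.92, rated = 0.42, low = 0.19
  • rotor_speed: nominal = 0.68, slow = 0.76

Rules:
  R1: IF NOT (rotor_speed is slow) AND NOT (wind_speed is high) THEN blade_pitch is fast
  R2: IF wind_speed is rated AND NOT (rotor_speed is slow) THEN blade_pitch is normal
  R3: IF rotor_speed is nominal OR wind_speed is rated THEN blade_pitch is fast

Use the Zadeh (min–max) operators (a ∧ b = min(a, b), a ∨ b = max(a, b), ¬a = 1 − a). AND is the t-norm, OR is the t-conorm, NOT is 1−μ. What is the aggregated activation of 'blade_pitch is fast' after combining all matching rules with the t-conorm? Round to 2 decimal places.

0.68

R1: ¬slow=1−0.76=0.24, ¬high=1−0.92=0.08; AND[min(a, b)] → w = 0.08
R2: rated=0.42, ¬slow=1−0.76=0.24; AND[min(a, b)] → w = 0.24
R3: nominal=0.68, rated=0.42; OR[max(a, b)] → w = 0.68
Rules with consequent 'fast': {R1, R3} → strengths 0.08, 0.68
Aggregate via t-conorm [max(a, b)]: 0.68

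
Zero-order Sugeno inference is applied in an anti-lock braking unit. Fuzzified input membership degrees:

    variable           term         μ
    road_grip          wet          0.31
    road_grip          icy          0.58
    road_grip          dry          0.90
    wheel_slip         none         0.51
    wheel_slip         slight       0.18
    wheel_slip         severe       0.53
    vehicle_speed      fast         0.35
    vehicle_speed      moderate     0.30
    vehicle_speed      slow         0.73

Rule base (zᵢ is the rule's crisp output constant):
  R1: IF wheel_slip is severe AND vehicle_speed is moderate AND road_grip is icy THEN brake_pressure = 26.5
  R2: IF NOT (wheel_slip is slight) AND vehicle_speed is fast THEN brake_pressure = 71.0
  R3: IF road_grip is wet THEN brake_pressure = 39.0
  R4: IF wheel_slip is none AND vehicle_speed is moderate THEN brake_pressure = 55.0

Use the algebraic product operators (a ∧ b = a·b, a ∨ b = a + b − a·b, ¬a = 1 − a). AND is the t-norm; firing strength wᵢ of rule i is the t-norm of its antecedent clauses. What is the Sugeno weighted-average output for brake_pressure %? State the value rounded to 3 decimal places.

R1 (z=26.5): severe=0.53, moderate=0.30, icy=0.58; AND[a·b] → w = 0.0922
R2 (z=71.0): ¬slight=1−0.18=0.82, fast=0.35; AND[a·b] → w = 0.2870
R3 (z=39.0): wet=0.31 → w = 0.3100
R4 (z=55.0): none=0.51, moderate=0.30; AND[a·b] → w = 0.1530
Weighted average = (0.0922·26.5 + 0.2870·71.0 + 0.3100·39.0 + 0.1530·55.0) / (0.0922 + 0.2870 + 0.3100 + 0.1530)
  = 43.3258 / 0.8422 = 51.442

51.442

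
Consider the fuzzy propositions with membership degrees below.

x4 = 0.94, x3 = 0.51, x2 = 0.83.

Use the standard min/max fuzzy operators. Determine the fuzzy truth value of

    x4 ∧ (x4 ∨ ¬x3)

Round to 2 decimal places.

0.94

¬x3 = 1 − 0.51 = 0.49
x4 ∨ ¬x3 = max(a, b) on (0.94, 0.49) = 0.94
x4 ∧ (x4 ∨ ¬x3) = min(a, b) on (0.94, 0.94) = 0.94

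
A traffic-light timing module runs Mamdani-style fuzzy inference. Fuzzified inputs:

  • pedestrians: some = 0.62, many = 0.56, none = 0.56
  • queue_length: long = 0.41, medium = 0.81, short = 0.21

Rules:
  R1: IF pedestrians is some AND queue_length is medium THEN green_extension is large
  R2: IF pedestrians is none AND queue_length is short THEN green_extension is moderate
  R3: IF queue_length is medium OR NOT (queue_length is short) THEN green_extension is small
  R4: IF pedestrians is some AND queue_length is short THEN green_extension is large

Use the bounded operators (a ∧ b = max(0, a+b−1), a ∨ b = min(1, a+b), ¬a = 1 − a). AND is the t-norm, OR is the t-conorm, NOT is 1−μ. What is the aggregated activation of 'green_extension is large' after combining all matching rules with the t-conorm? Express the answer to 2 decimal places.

0.43

R1: some=0.62, medium=0.81; AND[max(0, a+b−1)] → w = 0.43
R2: none=0.56, short=0.21; AND[max(0, a+b−1)] → w = 0.00
R3: medium=0.81, ¬short=1−0.21=0.79; OR[min(1, a+b)] → w = 1.00
R4: some=0.62, short=0.21; AND[max(0, a+b−1)] → w = 0.00
Rules with consequent 'large': {R1, R4} → strengths 0.43, 0.00
Aggregate via t-conorm [min(1, a+b)]: 0.43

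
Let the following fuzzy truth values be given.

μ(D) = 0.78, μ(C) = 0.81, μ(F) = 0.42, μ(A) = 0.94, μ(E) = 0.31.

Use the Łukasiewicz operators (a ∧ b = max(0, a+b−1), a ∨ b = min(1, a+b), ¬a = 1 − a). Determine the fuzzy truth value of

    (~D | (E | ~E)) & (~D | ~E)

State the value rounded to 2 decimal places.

0.91

~D = 1 − 0.78 = 0.22
~E = 1 − 0.31 = 0.69
E | ~E = min(1, a+b) on (0.31, 0.69) = 1.00
~D | (E | ~E) = min(1, a+b) on (0.22, 1.00) = 1.00
~D = 1 − 0.78 = 0.22
~E = 1 − 0.31 = 0.69
~D | ~E = min(1, a+b) on (0.22, 0.69) = 0.91
(~D | (E | ~E)) & (~D | ~E) = max(0, a+b−1) on (1.00, 0.91) = 0.91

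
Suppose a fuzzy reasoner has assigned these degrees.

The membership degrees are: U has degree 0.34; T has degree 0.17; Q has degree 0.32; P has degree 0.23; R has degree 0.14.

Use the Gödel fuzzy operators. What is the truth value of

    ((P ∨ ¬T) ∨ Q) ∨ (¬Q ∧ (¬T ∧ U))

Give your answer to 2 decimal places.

¬T = 1 − 0.17 = 0.83
P ∨ ¬T = max(a, b) on (0.23, 0.83) = 0.83
(P ∨ ¬T) ∨ Q = max(a, b) on (0.83, 0.32) = 0.83
¬Q = 1 − 0.32 = 0.68
¬T = 1 − 0.17 = 0.83
¬T ∧ U = min(a, b) on (0.83, 0.34) = 0.34
¬Q ∧ (¬T ∧ U) = min(a, b) on (0.68, 0.34) = 0.34
((P ∨ ¬T) ∨ Q) ∨ (¬Q ∧ (¬T ∧ U)) = max(a, b) on (0.83, 0.34) = 0.83

0.83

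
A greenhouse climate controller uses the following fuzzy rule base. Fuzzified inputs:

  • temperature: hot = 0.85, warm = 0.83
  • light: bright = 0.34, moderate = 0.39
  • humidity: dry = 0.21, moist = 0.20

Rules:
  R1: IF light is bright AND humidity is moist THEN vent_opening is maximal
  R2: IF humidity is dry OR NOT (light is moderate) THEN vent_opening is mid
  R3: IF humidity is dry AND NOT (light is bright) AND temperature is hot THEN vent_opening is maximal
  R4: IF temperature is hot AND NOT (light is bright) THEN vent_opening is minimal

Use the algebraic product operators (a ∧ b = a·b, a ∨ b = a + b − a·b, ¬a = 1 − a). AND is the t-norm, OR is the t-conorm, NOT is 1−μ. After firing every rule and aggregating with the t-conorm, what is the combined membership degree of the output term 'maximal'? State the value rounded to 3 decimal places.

0.178

R1: bright=0.34, moist=0.20; AND[a·b] → w = 0.0680
R2: dry=0.21, ¬moderate=1−0.39=0.61; OR[a + b − a·b] → w = 0.6919
R3: dry=0.21, ¬bright=1−0.34=0.66, hot=0.85; AND[a·b] → w = 0.1178
R4: hot=0.85, ¬bright=1−0.34=0.66; AND[a·b] → w = 0.5610
Rules with consequent 'maximal': {R1, R3} → strengths 0.0680, 0.1178
Aggregate via t-conorm [a + b − a·b]: 0.1778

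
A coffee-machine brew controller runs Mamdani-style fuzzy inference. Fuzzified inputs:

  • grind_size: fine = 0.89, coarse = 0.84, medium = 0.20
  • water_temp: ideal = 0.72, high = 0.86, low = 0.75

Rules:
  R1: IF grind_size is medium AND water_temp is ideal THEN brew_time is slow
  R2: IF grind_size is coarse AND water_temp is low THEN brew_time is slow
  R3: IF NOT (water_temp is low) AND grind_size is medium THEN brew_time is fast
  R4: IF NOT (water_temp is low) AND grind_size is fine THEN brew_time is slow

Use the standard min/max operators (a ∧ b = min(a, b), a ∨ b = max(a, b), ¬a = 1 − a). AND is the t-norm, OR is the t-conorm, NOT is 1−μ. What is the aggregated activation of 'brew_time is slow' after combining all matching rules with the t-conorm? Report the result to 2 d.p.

0.75

R1: medium=0.20, ideal=0.72; AND[min(a, b)] → w = 0.20
R2: coarse=0.84, low=0.75; AND[min(a, b)] → w = 0.75
R3: ¬low=1−0.75=0.25, medium=0.20; AND[min(a, b)] → w = 0.20
R4: ¬low=1−0.75=0.25, fine=0.89; AND[min(a, b)] → w = 0.25
Rules with consequent 'slow': {R1, R2, R4} → strengths 0.20, 0.75, 0.25
Aggregate via t-conorm [max(a, b)]: 0.75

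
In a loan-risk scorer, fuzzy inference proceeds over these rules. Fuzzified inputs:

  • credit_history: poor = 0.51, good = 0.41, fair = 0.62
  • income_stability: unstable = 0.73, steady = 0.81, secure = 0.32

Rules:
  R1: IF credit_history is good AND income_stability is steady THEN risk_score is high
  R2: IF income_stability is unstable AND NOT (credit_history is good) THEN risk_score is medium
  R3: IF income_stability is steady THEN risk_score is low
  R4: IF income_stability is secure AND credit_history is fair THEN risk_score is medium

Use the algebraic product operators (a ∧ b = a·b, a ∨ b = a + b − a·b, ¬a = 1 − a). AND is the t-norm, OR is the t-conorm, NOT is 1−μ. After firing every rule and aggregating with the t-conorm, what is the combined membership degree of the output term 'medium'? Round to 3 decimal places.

R1: good=0.41, steady=0.81; AND[a·b] → w = 0.3321
R2: unstable=0.73, ¬good=1−0.41=0.59; AND[a·b] → w = 0.4307
R3: steady=0.81 → w = 0.8100
R4: secure=0.32, fair=0.62; AND[a·b] → w = 0.1984
Rules with consequent 'medium': {R2, R4} → strengths 0.4307, 0.1984
Aggregate via t-conorm [a + b − a·b]: 0.5436

0.544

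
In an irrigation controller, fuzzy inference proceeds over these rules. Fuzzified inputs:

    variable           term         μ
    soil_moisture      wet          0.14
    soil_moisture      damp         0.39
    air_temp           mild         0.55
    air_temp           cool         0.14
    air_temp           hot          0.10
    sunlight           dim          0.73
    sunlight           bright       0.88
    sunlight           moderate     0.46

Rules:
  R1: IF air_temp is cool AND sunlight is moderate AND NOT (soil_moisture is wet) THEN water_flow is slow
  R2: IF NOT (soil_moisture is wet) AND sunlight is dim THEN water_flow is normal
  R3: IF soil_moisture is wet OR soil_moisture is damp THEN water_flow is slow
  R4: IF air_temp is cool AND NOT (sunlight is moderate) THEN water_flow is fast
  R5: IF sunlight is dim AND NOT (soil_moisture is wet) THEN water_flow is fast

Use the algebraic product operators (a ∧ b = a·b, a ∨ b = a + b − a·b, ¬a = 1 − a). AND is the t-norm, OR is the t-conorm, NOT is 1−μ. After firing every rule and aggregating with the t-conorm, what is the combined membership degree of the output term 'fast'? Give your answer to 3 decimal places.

0.656

R1: cool=0.14, moderate=0.46, ¬wet=1−0.14=0.86; AND[a·b] → w = 0.0554
R2: ¬wet=1−0.14=0.86, dim=0.73; AND[a·b] → w = 0.6278
R3: wet=0.14, damp=0.39; OR[a + b − a·b] → w = 0.4754
R4: cool=0.14, ¬moderate=1−0.46=0.54; AND[a·b] → w = 0.0756
R5: dim=0.73, ¬wet=1−0.14=0.86; AND[a·b] → w = 0.6278
Rules with consequent 'fast': {R4, R5} → strengths 0.0756, 0.6278
Aggregate via t-conorm [a + b − a·b]: 0.6559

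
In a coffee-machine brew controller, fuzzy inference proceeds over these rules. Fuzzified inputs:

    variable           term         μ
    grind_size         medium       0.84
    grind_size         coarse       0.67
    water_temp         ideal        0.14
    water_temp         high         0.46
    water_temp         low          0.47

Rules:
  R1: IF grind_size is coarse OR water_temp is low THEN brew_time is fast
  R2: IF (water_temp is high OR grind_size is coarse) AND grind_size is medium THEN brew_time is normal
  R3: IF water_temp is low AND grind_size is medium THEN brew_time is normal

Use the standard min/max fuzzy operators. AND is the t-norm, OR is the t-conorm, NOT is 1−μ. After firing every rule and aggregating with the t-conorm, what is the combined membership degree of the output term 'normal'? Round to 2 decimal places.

0.67

R1: coarse=0.67, low=0.47; OR[max(a, b)] → w = 0.67
R2: (high=0.46 OR coarse=0.67) = 0.67; AND[min(a, b)] with medium=0.84 → w = 0.67
R3: low=0.47, medium=0.84; AND[min(a, b)] → w = 0.47
Rules with consequent 'normal': {R2, R3} → strengths 0.67, 0.47
Aggregate via t-conorm [max(a, b)]: 0.67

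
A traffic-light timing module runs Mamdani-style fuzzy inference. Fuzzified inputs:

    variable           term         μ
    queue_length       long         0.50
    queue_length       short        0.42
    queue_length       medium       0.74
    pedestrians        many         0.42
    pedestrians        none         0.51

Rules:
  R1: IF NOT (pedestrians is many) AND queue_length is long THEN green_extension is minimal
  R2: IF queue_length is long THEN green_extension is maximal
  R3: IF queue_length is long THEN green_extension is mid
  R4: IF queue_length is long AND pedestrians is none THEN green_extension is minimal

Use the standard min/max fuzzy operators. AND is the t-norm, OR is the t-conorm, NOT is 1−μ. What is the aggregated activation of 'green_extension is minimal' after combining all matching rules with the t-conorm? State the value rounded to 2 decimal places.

0.50

R1: ¬many=1−0.42=0.58, long=0.50; AND[min(a, b)] → w = 0.50
R2: long=0.50 → w = 0.50
R3: long=0.50 → w = 0.50
R4: long=0.50, none=0.51; AND[min(a, b)] → w = 0.50
Rules with consequent 'minimal': {R1, R4} → strengths 0.50, 0.50
Aggregate via t-conorm [max(a, b)]: 0.50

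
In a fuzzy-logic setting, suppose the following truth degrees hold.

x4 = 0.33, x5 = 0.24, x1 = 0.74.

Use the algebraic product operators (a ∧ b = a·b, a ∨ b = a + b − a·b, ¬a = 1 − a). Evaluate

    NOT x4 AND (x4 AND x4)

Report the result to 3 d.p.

NOT x4 = 1 − 0.3300 = 0.6700
x4 AND x4 = a·b on (0.3300, 0.3300) = 0.1089
NOT x4 AND (x4 AND x4) = a·b on (0.6700, 0.1089) = 0.0730

0.073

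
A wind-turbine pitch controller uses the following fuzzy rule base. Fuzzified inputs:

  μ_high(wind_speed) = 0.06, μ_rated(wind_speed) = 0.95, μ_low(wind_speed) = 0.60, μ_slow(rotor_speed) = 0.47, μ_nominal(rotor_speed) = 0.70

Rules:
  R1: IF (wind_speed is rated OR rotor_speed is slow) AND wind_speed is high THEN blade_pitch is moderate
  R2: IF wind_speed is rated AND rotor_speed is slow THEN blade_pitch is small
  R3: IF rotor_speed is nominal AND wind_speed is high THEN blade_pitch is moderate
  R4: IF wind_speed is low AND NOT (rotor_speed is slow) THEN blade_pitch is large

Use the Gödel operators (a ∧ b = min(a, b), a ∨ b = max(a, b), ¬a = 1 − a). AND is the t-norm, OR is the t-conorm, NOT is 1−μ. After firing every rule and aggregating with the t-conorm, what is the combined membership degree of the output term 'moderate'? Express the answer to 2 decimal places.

0.06

R1: (rated=0.95 OR slow=0.47) = 0.95; AND[min(a, b)] with high=0.06 → w = 0.06
R2: rated=0.95, slow=0.47; AND[min(a, b)] → w = 0.47
R3: nominal=0.70, high=0.06; AND[min(a, b)] → w = 0.06
R4: low=0.60, ¬slow=1−0.47=0.53; AND[min(a, b)] → w = 0.53
Rules with consequent 'moderate': {R1, R3} → strengths 0.06, 0.06
Aggregate via t-conorm [max(a, b)]: 0.06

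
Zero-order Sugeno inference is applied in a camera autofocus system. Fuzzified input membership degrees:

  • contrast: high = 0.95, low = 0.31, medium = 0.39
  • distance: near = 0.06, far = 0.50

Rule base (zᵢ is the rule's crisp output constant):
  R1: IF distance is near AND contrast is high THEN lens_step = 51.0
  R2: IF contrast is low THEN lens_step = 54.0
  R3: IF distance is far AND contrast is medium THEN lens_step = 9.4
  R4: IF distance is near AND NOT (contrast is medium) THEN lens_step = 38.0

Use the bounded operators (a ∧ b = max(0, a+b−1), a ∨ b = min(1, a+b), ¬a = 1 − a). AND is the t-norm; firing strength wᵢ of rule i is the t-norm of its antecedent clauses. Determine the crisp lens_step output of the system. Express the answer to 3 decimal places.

R1 (z=51.0): near=0.06, high=0.95; AND[max(0, a+b−1)] → w = 0.01
R2 (z=54.0): low=0.31 → w = 0.31
R3 (z=9.4): far=0.50, medium=0.39; AND[max(0, a+b−1)] → w = 0.00
R4 (z=38.0): near=0.06, ¬medium=1−0.39=0.61; AND[max(0, a+b−1)] → w = 0.00
Weighted average = (0.01·51.0 + 0.31·54.0 + 0.00·9.4 + 0.00·38.0) / (0.01 + 0.31 + 0.00 + 0.00)
  = 17.2500 / 0.3200 = 53.906

53.906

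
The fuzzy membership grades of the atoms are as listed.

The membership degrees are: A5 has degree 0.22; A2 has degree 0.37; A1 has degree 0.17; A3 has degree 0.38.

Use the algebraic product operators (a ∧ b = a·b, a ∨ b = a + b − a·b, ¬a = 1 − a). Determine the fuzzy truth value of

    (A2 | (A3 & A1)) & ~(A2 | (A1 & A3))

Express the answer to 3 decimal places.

0.242

A3 & A1 = a·b on (0.3800, 0.1700) = 0.0646
A2 | (A3 & A1) = a + b − a·b on (0.3700, 0.0646) = 0.4107
A1 & A3 = a·b on (0.1700, 0.3800) = 0.0646
A2 | (A1 & A3) = a + b − a·b on (0.3700, 0.0646) = 0.4107
~(A2 | (A1 & A3)) = 1 − 0.4107 = 0.5893
(A2 | (A3 & A1)) & ~(A2 | (A1 & A3)) = a·b on (0.4107, 0.5893) = 0.2420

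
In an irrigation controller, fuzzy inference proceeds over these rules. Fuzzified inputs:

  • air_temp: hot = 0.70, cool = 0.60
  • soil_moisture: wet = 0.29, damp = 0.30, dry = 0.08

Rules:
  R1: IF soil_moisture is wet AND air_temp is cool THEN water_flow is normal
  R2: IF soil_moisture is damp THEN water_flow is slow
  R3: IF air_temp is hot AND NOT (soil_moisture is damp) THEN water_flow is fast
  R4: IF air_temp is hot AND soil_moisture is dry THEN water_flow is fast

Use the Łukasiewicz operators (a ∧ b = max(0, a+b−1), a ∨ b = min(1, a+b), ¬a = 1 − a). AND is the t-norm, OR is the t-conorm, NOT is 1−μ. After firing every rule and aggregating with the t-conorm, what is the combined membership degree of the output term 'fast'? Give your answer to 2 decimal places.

R1: wet=0.29, cool=0.60; AND[max(0, a+b−1)] → w = 0.00
R2: damp=0.30 → w = 0.30
R3: hot=0.70, ¬damp=1−0.30=0.70; AND[max(0, a+b−1)] → w = 0.40
R4: hot=0.70, dry=0.08; AND[max(0, a+b−1)] → w = 0.00
Rules with consequent 'fast': {R3, R4} → strengths 0.40, 0.00
Aggregate via t-conorm [min(1, a+b)]: 0.40

0.40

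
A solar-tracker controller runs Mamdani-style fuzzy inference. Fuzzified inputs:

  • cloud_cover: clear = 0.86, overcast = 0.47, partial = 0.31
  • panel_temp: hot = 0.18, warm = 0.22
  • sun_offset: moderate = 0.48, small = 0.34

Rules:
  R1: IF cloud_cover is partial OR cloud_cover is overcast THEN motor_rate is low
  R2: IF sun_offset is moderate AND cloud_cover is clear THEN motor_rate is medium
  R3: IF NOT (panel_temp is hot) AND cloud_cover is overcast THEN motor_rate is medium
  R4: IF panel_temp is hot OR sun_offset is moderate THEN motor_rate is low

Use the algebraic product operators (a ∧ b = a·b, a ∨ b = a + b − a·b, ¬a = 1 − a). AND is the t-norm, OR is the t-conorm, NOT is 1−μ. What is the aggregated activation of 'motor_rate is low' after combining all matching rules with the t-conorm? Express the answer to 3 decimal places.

0.844

R1: partial=0.31, overcast=0.47; OR[a + b − a·b] → w = 0.6343
R2: moderate=0.48, clear=0.86; AND[a·b] → w = 0.4128
R3: ¬hot=1−0.18=0.82, overcast=0.47; AND[a·b] → w = 0.3854
R4: hot=0.18, moderate=0.48; OR[a + b − a·b] → w = 0.5736
Rules with consequent 'low': {R1, R4} → strengths 0.6343, 0.5736
Aggregate via t-conorm [a + b − a·b]: 0.8441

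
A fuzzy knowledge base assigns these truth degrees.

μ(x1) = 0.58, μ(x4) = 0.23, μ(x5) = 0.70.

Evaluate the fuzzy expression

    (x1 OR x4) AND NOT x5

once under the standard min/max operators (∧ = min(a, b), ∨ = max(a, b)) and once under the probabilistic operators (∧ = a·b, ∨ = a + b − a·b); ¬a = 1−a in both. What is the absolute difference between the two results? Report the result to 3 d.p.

Under standard min/max:
  x1 OR x4 = max(a, b) on (0.58, 0.23) = 0.58
  NOT x5 = 1 − 0.70 = 0.30
  (x1 OR x4) AND NOT x5 = min(a, b) on (0.58, 0.30) = 0.30
  → value = 0.3000
Under probabilistic:
  x1 OR x4 = a + b − a·b on (0.5800, 0.2300) = 0.6766
  NOT x5 = 1 − 0.7000 = 0.3000
  (x1 OR x4) AND NOT x5 = a·b on (0.6766, 0.3000) = 0.2030
  → value = 0.2030
|0.3000 − 0.2030| = 0.097

0.097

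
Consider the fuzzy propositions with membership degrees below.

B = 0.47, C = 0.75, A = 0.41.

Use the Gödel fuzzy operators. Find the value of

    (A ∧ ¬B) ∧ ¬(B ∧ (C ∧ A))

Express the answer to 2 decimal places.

0.41

¬B = 1 − 0.47 = 0.53
A ∧ ¬B = min(a, b) on (0.41, 0.53) = 0.41
C ∧ A = min(a, b) on (0.75, 0.41) = 0.41
B ∧ (C ∧ A) = min(a, b) on (0.47, 0.41) = 0.41
¬(B ∧ (C ∧ A)) = 1 − 0.41 = 0.59
(A ∧ ¬B) ∧ ¬(B ∧ (C ∧ A)) = min(a, b) on (0.41, 0.59) = 0.41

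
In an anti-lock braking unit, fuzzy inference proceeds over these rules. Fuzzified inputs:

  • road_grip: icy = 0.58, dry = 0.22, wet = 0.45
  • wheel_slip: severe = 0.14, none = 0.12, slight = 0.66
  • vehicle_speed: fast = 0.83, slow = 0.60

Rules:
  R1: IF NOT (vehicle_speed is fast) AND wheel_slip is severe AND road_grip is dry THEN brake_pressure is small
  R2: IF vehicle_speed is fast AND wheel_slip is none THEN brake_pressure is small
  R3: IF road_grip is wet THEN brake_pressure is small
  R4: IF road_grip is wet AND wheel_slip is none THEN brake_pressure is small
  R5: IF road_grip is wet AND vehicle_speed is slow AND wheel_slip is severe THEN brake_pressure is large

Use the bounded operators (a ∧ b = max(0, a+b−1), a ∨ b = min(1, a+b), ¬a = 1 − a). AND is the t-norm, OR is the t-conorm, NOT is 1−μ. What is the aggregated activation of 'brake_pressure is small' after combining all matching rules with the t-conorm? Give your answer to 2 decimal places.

R1: ¬fast=1−0.83=0.17, severe=0.14, dry=0.22; AND[max(0, a+b−1)] → w = 0.00
R2: fast=0.83, none=0.12; AND[max(0, a+b−1)] → w = 0.00
R3: wet=0.45 → w = 0.45
R4: wet=0.45, none=0.12; AND[max(0, a+b−1)] → w = 0.00
R5: wet=0.45, slow=0.60, severe=0.14; AND[max(0, a+b−1)] → w = 0.00
Rules with consequent 'small': {R1, R2, R3, R4} → strengths 0.00, 0.00, 0.45, 0.00
Aggregate via t-conorm [min(1, a+b)]: 0.45

0.45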